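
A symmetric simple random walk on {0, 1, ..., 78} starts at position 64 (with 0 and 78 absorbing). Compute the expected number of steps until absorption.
E[τ | X_0 = 64] = 896

Let v_k = E[τ | X_0 = k]. Boundary: v_0 = v_78 = 0. Recurrence: v_k = 1 + (v_{k-1} + v_{k+1})/2 for 1 ≤ k ≤ 77. The particular solution to v_k − (v_{k-1} + v_{k+1})/2 = 1 is v_k = −k^2. Adding homogeneous solution A + B k and matching boundaries gives v_k = k (78 − k). Substituting k = 64: v_64 = 64 · 14 = 896.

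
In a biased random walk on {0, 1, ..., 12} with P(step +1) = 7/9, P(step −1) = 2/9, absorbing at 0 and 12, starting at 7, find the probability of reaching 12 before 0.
P(hit 12 before 0) = (1 − (2/7)^7) / (1 − (2/7)^12) = 2767827181/2768256621

Let u_k denote P(reach 12 before 0 | start at k). Boundary: u_0 = 0, u_12 = 1. Recurrence: u_k = 7/9·u_{k+1} + 2/9·u_{k-1} for 1 ≤ k ≤ 11. Try u_k = A + B·r^k with r = q/p = (2/9)/(7/9) = 2/7. Substitution satisfies the recurrence; boundary conditions give:
  u_k = (1 − r^k) / (1 − r^N) = (1 − (2/7)^7) / (1 − (2/7)^12) = 2767827181/2768256621.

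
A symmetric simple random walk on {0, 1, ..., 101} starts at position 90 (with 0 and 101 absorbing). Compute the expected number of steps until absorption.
E[τ | X_0 = 90] = 990

Let v_k = E[τ | X_0 = k]. Boundary: v_0 = v_101 = 0. Recurrence: v_k = 1 + (v_{k-1} + v_{k+1})/2 for 1 ≤ k ≤ 100. The particular solution to v_k − (v_{k-1} + v_{k+1})/2 = 1 is v_k = −k^2. Adding homogeneous solution A + B k and matching boundaries gives v_k = k (101 − k). Substituting k = 90: v_90 = 90 · 11 = 990.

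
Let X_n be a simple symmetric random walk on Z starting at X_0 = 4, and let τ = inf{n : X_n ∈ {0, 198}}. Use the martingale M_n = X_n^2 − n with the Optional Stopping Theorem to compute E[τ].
E[τ] = 776

M_n = X_n^2 − n is a martingale (since E[X_{n+1}^2 | F_n] = X_n^2 + 1). By OST (τ has finite mean in a bounded region), E[M_τ] = E[M_0] = X_0^2 − 0 = 4^2 = 16. Also E[M_τ] = E[X_τ^2] − E[τ]. The walk exits at 0 or 198, with P(hit 198 first) = 4/198, so E[X_τ^2] = 198^2 · 4/198 + 0 = 792. Thus E[τ] = E[X_τ^2] − E[M_τ] = 792 − 16 = 776 = 4(198 − 4) = 776.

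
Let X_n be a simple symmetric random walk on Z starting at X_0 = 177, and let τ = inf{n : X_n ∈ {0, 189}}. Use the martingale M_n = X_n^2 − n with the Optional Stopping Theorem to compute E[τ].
E[τ] = 2124

M_n = X_n^2 − n is a martingale (since E[X_{n+1}^2 | F_n] = X_n^2 + 1). By OST (τ has finite mean in a bounded region), E[M_τ] = E[M_0] = X_0^2 − 0 = 177^2 = 31329. Also E[M_τ] = E[X_τ^2] − E[τ]. The walk exits at 0 or 189, with P(hit 189 first) = 177/189, so E[X_τ^2] = 189^2 · 177/189 + 0 = 33453. Thus E[τ] = E[X_τ^2] − E[M_τ] = 33453 − 31329 = 2124 = 177(189 − 177) = 2124.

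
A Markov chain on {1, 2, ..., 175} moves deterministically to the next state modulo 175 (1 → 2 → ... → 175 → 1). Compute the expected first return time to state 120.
E[T_120 | X_0 = 120] = 175

The chain cycles deterministically, so starting at state 120 it returns in exactly 175 steps. Equivalently, the stationary distribution is uniform π_j = 1/175 for every state j, so by Kac's formula E[T_120] = 1/π_120 = 175.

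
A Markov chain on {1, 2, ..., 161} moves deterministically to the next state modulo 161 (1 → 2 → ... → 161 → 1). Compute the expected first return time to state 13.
E[T_13 | X_0 = 13] = 161

The chain cycles deterministically, so starting at state 13 it returns in exactly 161 steps. Equivalently, the stationary distribution is uniform π_j = 1/161 for every state j, so by Kac's formula E[T_13] = 1/π_13 = 161.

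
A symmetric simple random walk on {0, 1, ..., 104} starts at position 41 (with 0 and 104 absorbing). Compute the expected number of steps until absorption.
E[τ | X_0 = 41] = 2583

Let v_k = E[τ | X_0 = k]. Boundary: v_0 = v_104 = 0. Recurrence: v_k = 1 + (v_{k-1} + v_{k+1})/2 for 1 ≤ k ≤ 103. The particular solution to v_k − (v_{k-1} + v_{k+1})/2 = 1 is v_k = −k^2. Adding homogeneous solution A + B k and matching boundaries gives v_k = k (104 − k). Substituting k = 41: v_41 = 41 · 63 = 2583.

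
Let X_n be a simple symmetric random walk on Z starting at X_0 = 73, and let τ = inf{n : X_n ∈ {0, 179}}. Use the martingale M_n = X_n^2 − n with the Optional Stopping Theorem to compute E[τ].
E[τ] = 7738

M_n = X_n^2 − n is a martingale (since E[X_{n+1}^2 | F_n] = X_n^2 + 1). By OST (τ has finite mean in a bounded region), E[M_τ] = E[M_0] = X_0^2 − 0 = 73^2 = 5329. Also E[M_τ] = E[X_τ^2] − E[τ]. The walk exits at 0 or 179, with P(hit 179 first) = 73/179, so E[X_τ^2] = 179^2 · 73/179 + 0 = 13067. Thus E[τ] = E[X_τ^2] − E[M_τ] = 13067 − 5329 = 7738 = 73(179 − 73) = 7738.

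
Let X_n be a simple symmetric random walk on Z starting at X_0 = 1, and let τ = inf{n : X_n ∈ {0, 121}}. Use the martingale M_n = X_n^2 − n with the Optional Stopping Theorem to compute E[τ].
E[τ] = 120

M_n = X_n^2 − n is a martingale (since E[X_{n+1}^2 | F_n] = X_n^2 + 1). By OST (τ has finite mean in a bounded region), E[M_τ] = E[M_0] = X_0^2 − 0 = 1^2 = 1. Also E[M_τ] = E[X_τ^2] − E[τ]. The walk exits at 0 or 121, with P(hit 121 first) = 1/121, so E[X_τ^2] = 121^2 · 1/121 + 0 = 121. Thus E[τ] = E[X_τ^2] − E[M_τ] = 121 − 1 = 120 = 1(121 − 1) = 120.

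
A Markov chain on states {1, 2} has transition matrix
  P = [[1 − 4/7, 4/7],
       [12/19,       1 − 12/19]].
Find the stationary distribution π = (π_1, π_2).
π_1 = 21/40, π_2 = 19/40

Solve πP = π with π_1 + π_2 = 1. From πP = π: π_1 · (1 − 4/7) + π_2 · 12/19 = π_1 ⇒ π_2 · 12/19 = π_1 · 4/7 ⇒ π_2/π_1 = (4/7)/(12/19) = 19/21. Together with π_1 + π_2 = 1:
  π_1 = (12/19)/(4/7 + 12/19) = (12/19)/(160/133) = 21/40,
  π_2 = (4/7)/(4/7 + 12/19) = (4/7)/(160/133) = 19/40.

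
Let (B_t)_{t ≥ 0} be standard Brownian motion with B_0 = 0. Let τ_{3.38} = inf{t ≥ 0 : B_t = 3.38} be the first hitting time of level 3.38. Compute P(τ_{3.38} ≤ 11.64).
P(τ_{3.38} ≤ 11.64) = 2(1 − Φ(3.38/√11.64)) = 2(1 − Φ(0.9907)) ≈ 0.3218

By the reflection principle for standard BM, P(τ_b ≤ t) = 2 · P(B_t ≥ b). Since B_t ~ N(0, t), P(B_t ≥ 3.38) = 1 − Φ(3.38/√t) = 1 − Φ(3.38/√11.64) = 1 − Φ(0.9907) ≈ 0.16092. Doubling: P(τ_{3.38} ≤ 11.64) ≈ 2 · 0.16092 = 0.32184 ≈ 0.3218.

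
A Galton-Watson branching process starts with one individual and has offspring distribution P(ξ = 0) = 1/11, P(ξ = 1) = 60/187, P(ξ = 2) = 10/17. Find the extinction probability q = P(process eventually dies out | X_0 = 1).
q = 17/110

The pgf is f(s) = 1/11 + 60/187·s + 10/17·s². The extinction probability q is the smallest fixed point of f in [0, 1]. Setting s = f(s):
  10/17·s² + (60/187 − 1)·s + 1/11 = 0
  10/17·s² − (1/11 + 10/17)·s + 1/11 = 0
which factors as (s − 1)·(10/17·s − 1/11) = 0, giving roots s = 1 and s = (1/11)/(10/17) = 17/110.
Mean offspring μ = 60/187 + 2·10/17 = 280/187 > 1 (supercritical), so q < 1. The extinction probability is the smaller root: q = (1/11)/(10/17) = 17/110.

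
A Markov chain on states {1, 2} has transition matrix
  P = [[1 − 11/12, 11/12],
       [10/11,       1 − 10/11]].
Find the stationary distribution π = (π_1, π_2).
π_1 = 120/241, π_2 = 121/241

Solve πP = π with π_1 + π_2 = 1. From πP = π: π_1 · (1 − 11/12) + π_2 · 10/11 = π_1 ⇒ π_2 · 10/11 = π_1 · 11/12 ⇒ π_2/π_1 = (11/12)/(10/11) = 121/120. Together with π_1 + π_2 = 1:
  π_1 = (10/11)/(11/12 + 10/11) = (10/11)/(241/132) = 120/241,
  π_2 = (11/12)/(11/12 + 10/11) = (11/12)/(241/132) = 121/241.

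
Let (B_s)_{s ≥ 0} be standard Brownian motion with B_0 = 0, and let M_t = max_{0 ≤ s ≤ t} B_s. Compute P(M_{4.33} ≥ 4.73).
P(M_{4.33} ≥ 4.73) = 2·P(B_{4.33} ≥ 4.73) = 2(1 − Φ(4.73/√4.33)) ≈ 0.0230

By the reflection principle for Brownian motion, P(M_t ≥ a) = 2 · P(B_t ≥ a) for a ≥ 0. Since B_t ~ N(0, t), P(B_t ≥ 4.73) = 1 − Φ(4.73/√t) = 1 − Φ(4.73/√4.33) = 1 − Φ(2.2731). So
  P(M_{4.33} ≥ 4.73) = 2(1 − Φ(2.2731)) ≈ 0.0230.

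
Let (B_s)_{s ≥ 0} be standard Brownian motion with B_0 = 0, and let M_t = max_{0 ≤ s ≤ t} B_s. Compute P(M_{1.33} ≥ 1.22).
P(M_{1.33} ≥ 1.22) = 2·P(B_{1.33} ≥ 1.22) = 2(1 − Φ(1.22/√1.33)) ≈ 0.2901

By the reflection principle for Brownian motion, P(M_t ≥ a) = 2 · P(B_t ≥ a) for a ≥ 0. Since B_t ~ N(0, t), P(B_t ≥ 1.22) = 1 − Φ(1.22/√t) = 1 − Φ(1.22/√1.33) = 1 − Φ(1.0579). So
  P(M_{1.33} ≥ 1.22) = 2(1 − Φ(1.0579)) ≈ 0.2901.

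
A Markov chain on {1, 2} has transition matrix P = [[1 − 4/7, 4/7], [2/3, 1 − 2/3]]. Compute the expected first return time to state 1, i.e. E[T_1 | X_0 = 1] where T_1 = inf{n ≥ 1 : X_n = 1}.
E[T_1 | X_0 = 1] = 1/π_1 = 13/7

For an irreducible recurrent Markov chain with stationary distribution π, E[T_i | X_0 = i] = 1/π_i (Kac's formula). Here π_1 = (2/3)/(4/7 + 2/3) = (2/3)/(26/21) = 7/13, so E[T_1 | X_0 = 1] = 1/π_1 = (4/7 + 2/3)/(2/3) = (26/21)/(2/3) = 13/7.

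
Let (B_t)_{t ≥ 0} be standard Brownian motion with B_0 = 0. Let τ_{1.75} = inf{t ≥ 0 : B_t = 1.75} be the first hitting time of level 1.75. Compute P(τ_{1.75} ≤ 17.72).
P(τ_{1.75} ≤ 17.72) = 2(1 − Φ(1.75/√17.72)) = 2(1 − Φ(0.4157)) ≈ 0.6776

By the reflection principle for standard BM, P(τ_b ≤ t) = 2 · P(B_t ≥ b). Since B_t ~ N(0, t), P(B_t ≥ 1.75) = 1 − Φ(1.75/√t) = 1 − Φ(1.75/√17.72) = 1 − Φ(0.4157) ≈ 0.33881. Doubling: P(τ_{1.75} ≤ 17.72) ≈ 2 · 0.33881 = 0.67762 ≈ 0.6776.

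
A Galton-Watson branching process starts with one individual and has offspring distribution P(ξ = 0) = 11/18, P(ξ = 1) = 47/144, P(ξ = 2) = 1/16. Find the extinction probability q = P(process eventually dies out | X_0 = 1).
q = 1

Mean offspring μ = 0·11/18 + 1·47/144 + 2·1/16 = 65/144 ≤ 1. For μ ≤ 1 with offspring not concentrated at 1, the Galton-Watson process goes extinct almost surely, so q = 1.
(Algebraic check: The pgf is f(s) = 11/18 + 47/144·s + 1/16·s². The extinction probability q is the smallest fixed point of f in [0, 1]. Setting s = f(s):
  1/16·s² + (47/144 − 1)·s + 11/18 = 0
  1/16·s² − (11/18 + 1/16)·s + 11/18 = 0
which factors as (s − 1)·(1/16·s − 11/18) = 0, giving roots s = 1 and s = (11/18)/(1/16) = 88/9. Since 88/9 ≥ 1, the smallest root in [0, 1] is s = 1.)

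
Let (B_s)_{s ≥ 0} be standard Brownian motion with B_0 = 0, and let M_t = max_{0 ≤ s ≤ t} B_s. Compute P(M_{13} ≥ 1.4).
P(M_{13} ≥ 1.4) = 2·P(B_{13} ≥ 1.4) = 2(1 − Φ(1.4/√13)) ≈ 0.6978

By the reflection principle for Brownian motion, P(M_t ≥ a) = 2 · P(B_t ≥ a) for a ≥ 0. Since B_t ~ N(0, t), P(B_t ≥ 1.4) = 1 − Φ(1.4/√t) = 1 − Φ(1.4/√13) = 1 − Φ(0.3883). So
  P(M_{13} ≥ 1.4) = 2(1 − Φ(0.3883)) ≈ 0.6978.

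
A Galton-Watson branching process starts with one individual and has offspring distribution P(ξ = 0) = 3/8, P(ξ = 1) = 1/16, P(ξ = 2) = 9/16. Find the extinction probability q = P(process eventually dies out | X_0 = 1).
q = 2/3

The pgf is f(s) = 3/8 + 1/16·s + 9/16·s². The extinction probability q is the smallest fixed point of f in [0, 1]. Setting s = f(s):
  9/16·s² + (1/16 − 1)·s + 3/8 = 0
  9/16·s² − (3/8 + 9/16)·s + 3/8 = 0
which factors as (s − 1)·(9/16·s − 3/8) = 0, giving roots s = 1 and s = (3/8)/(9/16) = 2/3.
Mean offspring μ = 1/16 + 2·9/16 = 19/16 > 1 (supercritical), so q < 1. The extinction probability is the smaller root: q = (3/8)/(9/16) = 2/3.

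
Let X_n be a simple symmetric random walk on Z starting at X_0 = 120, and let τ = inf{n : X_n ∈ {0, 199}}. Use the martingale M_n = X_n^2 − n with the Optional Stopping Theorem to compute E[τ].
E[τ] = 9480

M_n = X_n^2 − n is a martingale (since E[X_{n+1}^2 | F_n] = X_n^2 + 1). By OST (τ has finite mean in a bounded region), E[M_τ] = E[M_0] = X_0^2 − 0 = 120^2 = 14400. Also E[M_τ] = E[X_τ^2] − E[τ]. The walk exits at 0 or 199, with P(hit 199 first) = 120/199, so E[X_τ^2] = 199^2 · 120/199 + 0 = 23880. Thus E[τ] = E[X_τ^2] − E[M_τ] = 23880 − 14400 = 9480 = 120(199 − 120) = 9480.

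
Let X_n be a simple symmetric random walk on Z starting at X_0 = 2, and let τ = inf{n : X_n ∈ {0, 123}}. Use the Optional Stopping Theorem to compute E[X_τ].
E[X_τ] = 2

X_n is a martingale and τ is a bounded-mean stopping time (indeed τ is finite a.s. with bounded expectation since the walk is in a bounded region). By the OST, E[X_τ] = E[X_0] = 2. Equivalently: E[X_τ] = 123 · P(hit 123 first) + 0 · P(hit 0 first) = 123 · (2/123) = 2.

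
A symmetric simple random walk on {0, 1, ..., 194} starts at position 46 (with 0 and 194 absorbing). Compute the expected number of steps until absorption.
E[τ | X_0 = 46] = 6808

Let v_k = E[τ | X_0 = k]. Boundary: v_0 = v_194 = 0. Recurrence: v_k = 1 + (v_{k-1} + v_{k+1})/2 for 1 ≤ k ≤ 193. The particular solution to v_k − (v_{k-1} + v_{k+1})/2 = 1 is v_k = −k^2. Adding homogeneous solution A + B k and matching boundaries gives v_k = k (194 − k). Substituting k = 46: v_46 = 46 · 148 = 6808.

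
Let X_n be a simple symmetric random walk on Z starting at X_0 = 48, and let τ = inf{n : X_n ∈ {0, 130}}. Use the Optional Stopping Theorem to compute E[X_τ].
E[X_τ] = 48

X_n is a martingale and τ is a bounded-mean stopping time (indeed τ is finite a.s. with bounded expectation since the walk is in a bounded region). By the OST, E[X_τ] = E[X_0] = 48. Equivalently: E[X_τ] = 130 · P(hit 130 first) + 0 · P(hit 0 first) = 130 · (48/130) = 48.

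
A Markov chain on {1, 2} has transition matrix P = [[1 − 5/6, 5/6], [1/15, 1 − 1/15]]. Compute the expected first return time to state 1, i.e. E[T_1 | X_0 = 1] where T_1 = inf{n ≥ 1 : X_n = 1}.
E[T_1 | X_0 = 1] = 1/π_1 = 27/2

For an irreducible recurrent Markov chain with stationary distribution π, E[T_i | X_0 = i] = 1/π_i (Kac's formula). Here π_1 = (1/15)/(5/6 + 1/15) = (1/15)/(9/10) = 2/27, so E[T_1 | X_0 = 1] = 1/π_1 = (5/6 + 1/15)/(1/15) = (9/10)/(1/15) = 27/2.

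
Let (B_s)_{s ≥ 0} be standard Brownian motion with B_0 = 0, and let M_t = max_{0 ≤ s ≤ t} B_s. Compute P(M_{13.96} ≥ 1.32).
P(M_{13.96} ≥ 1.32) = 2·P(B_{13.96} ≥ 1.32) = 2(1 − Φ(1.32/√13.96)) ≈ 0.7239

By the reflection principle for Brownian motion, P(M_t ≥ a) = 2 · P(B_t ≥ a) for a ≥ 0. Since B_t ~ N(0, t), P(B_t ≥ 1.32) = 1 − Φ(1.32/√t) = 1 − Φ(1.32/√13.96) = 1 − Φ(0.3533). So
  P(M_{13.96} ≥ 1.32) = 2(1 − Φ(0.3533)) ≈ 0.7239.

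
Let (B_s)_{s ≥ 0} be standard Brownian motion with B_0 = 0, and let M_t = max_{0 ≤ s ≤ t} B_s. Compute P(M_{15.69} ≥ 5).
P(M_{15.69} ≥ 5) = 2·P(B_{15.69} ≥ 5) = 2(1 − Φ(5/√15.69)) ≈ 0.2068

By the reflection principle for Brownian motion, P(M_t ≥ a) = 2 · P(B_t ≥ a) for a ≥ 0. Since B_t ~ N(0, t), P(B_t ≥ 5) = 1 − Φ(5/√t) = 1 − Φ(5/√15.69) = 1 − Φ(1.2623). So
  P(M_{15.69} ≥ 5) = 2(1 − Φ(1.2623)) ≈ 0.2068.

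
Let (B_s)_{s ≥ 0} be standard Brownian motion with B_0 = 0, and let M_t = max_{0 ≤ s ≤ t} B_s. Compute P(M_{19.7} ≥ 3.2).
P(M_{19.7} ≥ 3.2) = 2·P(B_{19.7} ≥ 3.2) = 2(1 − Φ(3.2/√19.7)) ≈ 0.4709

By the reflection principle for Brownian motion, P(M_t ≥ a) = 2 · P(B_t ≥ a) for a ≥ 0. Since B_t ~ N(0, t), P(B_t ≥ 3.2) = 1 − Φ(3.2/√t) = 1 − Φ(3.2/√19.7) = 1 − Φ(0.7210). So
  P(M_{19.7} ≥ 3.2) = 2(1 − Φ(0.7210)) ≈ 0.4709.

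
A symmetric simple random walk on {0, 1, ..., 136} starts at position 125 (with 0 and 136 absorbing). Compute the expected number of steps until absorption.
E[τ | X_0 = 125] = 1375

Let v_k = E[τ | X_0 = k]. Boundary: v_0 = v_136 = 0. Recurrence: v_k = 1 + (v_{k-1} + v_{k+1})/2 for 1 ≤ k ≤ 135. The particular solution to v_k − (v_{k-1} + v_{k+1})/2 = 1 is v_k = −k^2. Adding homogeneous solution A + B k and matching boundaries gives v_k = k (136 − k). Substituting k = 125: v_125 = 125 · 11 = 1375.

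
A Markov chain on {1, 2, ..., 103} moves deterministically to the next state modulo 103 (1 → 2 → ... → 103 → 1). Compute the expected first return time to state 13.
E[T_13 | X_0 = 13] = 103

The chain cycles deterministically, so starting at state 13 it returns in exactly 103 steps. Equivalently, the stationary distribution is uniform π_j = 1/103 for every state j, so by Kac's formula E[T_13] = 1/π_13 = 103.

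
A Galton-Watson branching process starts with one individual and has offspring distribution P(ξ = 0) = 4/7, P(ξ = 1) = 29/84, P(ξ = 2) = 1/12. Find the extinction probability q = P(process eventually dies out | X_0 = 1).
q = 1

Mean offspring μ = 0·4/7 + 1·29/84 + 2·1/12 = 43/84 ≤ 1. For μ ≤ 1 with offspring not concentrated at 1, the Galton-Watson process goes extinct almost surely, so q = 1.
(Algebraic check: The pgf is f(s) = 4/7 + 29/84·s + 1/12·s². The extinction probability q is the smallest fixed point of f in [0, 1]. Setting s = f(s):
  1/12·s² + (29/84 − 1)·s + 4/7 = 0
  1/12·s² − (4/7 + 1/12)·s + 4/7 = 0
which factors as (s − 1)·(1/12·s − 4/7) = 0, giving roots s = 1 and s = (4/7)/(1/12) = 48/7. Since 48/7 ≥ 1, the smallest root in [0, 1] is s = 1.)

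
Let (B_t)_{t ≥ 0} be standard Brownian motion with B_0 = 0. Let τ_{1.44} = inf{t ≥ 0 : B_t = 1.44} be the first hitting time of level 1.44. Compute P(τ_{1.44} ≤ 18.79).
P(τ_{1.44} ≤ 18.79) = 2(1 − Φ(1.44/√18.79)) = 2(1 − Φ(0.3322)) ≈ 0.7397

By the reflection principle for standard BM, P(τ_b ≤ t) = 2 · P(B_t ≥ b). Since B_t ~ N(0, t), P(B_t ≥ 1.44) = 1 − Φ(1.44/√t) = 1 − Φ(1.44/√18.79) = 1 − Φ(0.3322) ≈ 0.36987. Doubling: P(τ_{1.44} ≤ 18.79) ≈ 2 · 0.36987 = 0.73974 ≈ 0.7397.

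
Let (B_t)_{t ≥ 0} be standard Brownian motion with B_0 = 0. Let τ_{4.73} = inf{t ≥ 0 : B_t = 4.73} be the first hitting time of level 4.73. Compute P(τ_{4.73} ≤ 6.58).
P(τ_{4.73} ≤ 6.58) = 2(1 − Φ(4.73/√6.58)) = 2(1 − Φ(1.8439)) ≈ 0.0652

By the reflection principle for standard BM, P(τ_b ≤ t) = 2 · P(B_t ≥ b). Since B_t ~ N(0, t), P(B_t ≥ 4.73) = 1 − Φ(4.73/√t) = 1 − Φ(4.73/√6.58) = 1 − Φ(1.8439) ≈ 0.03260. Doubling: P(τ_{4.73} ≤ 6.58) ≈ 2 · 0.03260 = 0.06520 ≈ 0.0652.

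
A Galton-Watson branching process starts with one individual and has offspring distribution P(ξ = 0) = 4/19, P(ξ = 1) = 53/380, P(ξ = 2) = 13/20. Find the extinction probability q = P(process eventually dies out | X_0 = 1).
q = 80/247

The pgf is f(s) = 4/19 + 53/380·s + 13/20·s². The extinction probability q is the smallest fixed point of f in [0, 1]. Setting s = f(s):
  13/20·s² + (53/380 − 1)·s + 4/19 = 0
  13/20·s² − (4/19 + 13/20)·s + 4/19 = 0
which factors as (s − 1)·(13/20·s − 4/19) = 0, giving roots s = 1 and s = (4/19)/(13/20) = 80/247.
Mean offspring μ = 53/380 + 2·13/20 = 547/380 > 1 (supercritical), so q < 1. The extinction probability is the smaller root: q = (4/19)/(13/20) = 80/247.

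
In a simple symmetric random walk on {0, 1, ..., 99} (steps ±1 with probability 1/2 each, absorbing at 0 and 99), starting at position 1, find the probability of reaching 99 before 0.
P(hit 99 before 0) = 1/99

Let u_k = P(hit 99 before 0 | start at k). Then u_0 = 0, u_99 = 1, and u_k = u_{k-1}/2 + u_{k+1}/2 for 1 ≤ k ≤ 98. This harmonic recurrence is solved by u_k = k/99, giving u_1 = 1/99.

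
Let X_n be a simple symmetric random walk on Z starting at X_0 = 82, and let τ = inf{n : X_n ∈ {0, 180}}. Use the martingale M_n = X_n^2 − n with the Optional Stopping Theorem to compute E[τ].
E[τ] = 8036

M_n = X_n^2 − n is a martingale (since E[X_{n+1}^2 | F_n] = X_n^2 + 1). By OST (τ has finite mean in a bounded region), E[M_τ] = E[M_0] = X_0^2 − 0 = 82^2 = 6724. Also E[M_τ] = E[X_τ^2] − E[τ]. The walk exits at 0 or 180, with P(hit 180 first) = 82/180, so E[X_τ^2] = 180^2 · 82/180 + 0 = 14760. Thus E[τ] = E[X_τ^2] − E[M_τ] = 14760 − 6724 = 8036 = 82(180 − 82) = 8036.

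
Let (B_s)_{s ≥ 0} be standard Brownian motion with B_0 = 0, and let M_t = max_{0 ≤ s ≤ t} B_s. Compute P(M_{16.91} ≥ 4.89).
P(M_{16.91} ≥ 4.89) = 2·P(B_{16.91} ≥ 4.89) = 2(1 − Φ(4.89/√16.91)) ≈ 0.2344

By the reflection principle for Brownian motion, P(M_t ≥ a) = 2 · P(B_t ≥ a) for a ≥ 0. Since B_t ~ N(0, t), P(B_t ≥ 4.89) = 1 − Φ(4.89/√t) = 1 − Φ(4.89/√16.91) = 1 − Φ(1.1892). So
  P(M_{16.91} ≥ 4.89) = 2(1 − Φ(1.1892)) ≈ 0.2344.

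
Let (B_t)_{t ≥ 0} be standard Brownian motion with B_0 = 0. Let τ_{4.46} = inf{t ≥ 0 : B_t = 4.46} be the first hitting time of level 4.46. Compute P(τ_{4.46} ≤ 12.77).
P(τ_{4.46} ≤ 12.77) = 2(1 − Φ(4.46/√12.77)) = 2(1 − Φ(1.2481)) ≈ 0.2120

By the reflection principle for standard BM, P(τ_b ≤ t) = 2 · P(B_t ≥ b). Since B_t ~ N(0, t), P(B_t ≥ 4.46) = 1 − Φ(4.46/√t) = 1 − Φ(4.46/√12.77) = 1 − Φ(1.2481) ≈ 0.10600. Doubling: P(τ_{4.46} ≤ 12.77) ≈ 2 · 0.10600 = 0.21200 ≈ 0.2120.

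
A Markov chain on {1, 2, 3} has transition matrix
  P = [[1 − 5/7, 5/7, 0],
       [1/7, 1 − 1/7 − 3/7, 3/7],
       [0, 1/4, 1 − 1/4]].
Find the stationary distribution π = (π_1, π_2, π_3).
π = (7/102, 35/102, 10/17)

This is a birth-death chain on three states, which satisfies detailed balance: π_1 · P_{12} = π_2 · P_{21} and π_2 · P_{23} = π_3 · P_{32}.
From π_1 · 5/7 = π_2 · 1/7: π_2/π_1 = (5/7)/(1/7) = 5.
From π_2 · 3/7 = π_3 · 1/4: π_3/π_2 = (3/7)/(1/4) = 12/7.
Take π_1 proportional to 1; then unnormalized π = (1, 5, 60/7). Normalize by dividing by the sum 102/7:
  π = (7/102, 35/102, 10/17).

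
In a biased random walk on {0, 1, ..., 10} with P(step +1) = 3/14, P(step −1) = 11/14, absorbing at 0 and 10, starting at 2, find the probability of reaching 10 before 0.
P(hit 10 before 0) = (1 − (11/3)^2) / (1 − (11/3)^10) = 6561/231583621

Let u_k denote P(reach 10 before 0 | start at k). Boundary: u_0 = 0, u_10 = 1. Recurrence: u_k = 3/14·u_{k+1} + 11/14·u_{k-1} for 1 ≤ k ≤ 9. Try u_k = A + B·r^k with r = q/p = (11/14)/(3/14) = 11/3. Substitution satisfies the recurrence; boundary conditions give:
  u_k = (1 − r^k) / (1 − r^N) = (1 − (11/3)^2) / (1 − (11/3)^10) = 6561/231583621.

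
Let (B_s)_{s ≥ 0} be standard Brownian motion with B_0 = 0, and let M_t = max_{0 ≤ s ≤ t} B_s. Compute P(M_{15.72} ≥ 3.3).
P(M_{15.72} ≥ 3.3) = 2·P(B_{15.72} ≥ 3.3) = 2(1 − Φ(3.3/√15.72)) ≈ 0.4052

By the reflection principle for Brownian motion, P(M_t ≥ a) = 2 · P(B_t ≥ a) for a ≥ 0. Since B_t ~ N(0, t), P(B_t ≥ 3.3) = 1 − Φ(3.3/√t) = 1 − Φ(3.3/√15.72) = 1 − Φ(0.8323). So
  P(M_{15.72} ≥ 3.3) = 2(1 − Φ(0.8323)) ≈ 0.4052.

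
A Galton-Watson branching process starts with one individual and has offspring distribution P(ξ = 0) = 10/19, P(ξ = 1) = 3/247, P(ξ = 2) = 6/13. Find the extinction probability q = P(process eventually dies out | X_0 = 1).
q = 1

Mean offspring μ = 0·10/19 + 1·3/247 + 2·6/13 = 231/247 ≤ 1. For μ ≤ 1 with offspring not concentrated at 1, the Galton-Watson process goes extinct almost surely, so q = 1.
(Algebraic check: The pgf is f(s) = 10/19 + 3/247·s + 6/13·s². The extinction probability q is the smallest fixed point of f in [0, 1]. Setting s = f(s):
  6/13·s² + (3/247 − 1)·s + 10/19 = 0
  6/13·s² − (10/19 + 6/13)·s + 10/19 = 0
which factors as (s − 1)·(6/13·s − 10/19) = 0, giving roots s = 1 and s = (10/19)/(6/13) = 65/57. Since 65/57 ≥ 1, the smallest root in [0, 1] is s = 1.)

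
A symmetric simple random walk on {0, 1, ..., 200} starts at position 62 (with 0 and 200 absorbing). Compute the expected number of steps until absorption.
E[τ | X_0 = 62] = 8556

Let v_k = E[τ | X_0 = k]. Boundary: v_0 = v_200 = 0. Recurrence: v_k = 1 + (v_{k-1} + v_{k+1})/2 for 1 ≤ k ≤ 199. The particular solution to v_k − (v_{k-1} + v_{k+1})/2 = 1 is v_k = −k^2. Adding homogeneous solution A + B k and matching boundaries gives v_k = k (200 − k). Substituting k = 62: v_62 = 62 · 138 = 8556.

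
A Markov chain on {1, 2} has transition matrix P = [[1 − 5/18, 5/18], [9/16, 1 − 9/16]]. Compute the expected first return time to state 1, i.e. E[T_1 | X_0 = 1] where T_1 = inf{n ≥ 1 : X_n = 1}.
E[T_1 | X_0 = 1] = 1/π_1 = 121/81

For an irreducible recurrent Markov chain with stationary distribution π, E[T_i | X_0 = i] = 1/π_i (Kac's formula). Here π_1 = (9/16)/(5/18 + 9/16) = (9/16)/(121/144) = 81/121, so E[T_1 | X_0 = 1] = 1/π_1 = (5/18 + 9/16)/(9/16) = (121/144)/(9/16) = 121/81.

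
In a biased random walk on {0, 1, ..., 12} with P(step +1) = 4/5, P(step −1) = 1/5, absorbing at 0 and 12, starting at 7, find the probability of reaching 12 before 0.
P(hit 12 before 0) = (1 − (1/4)^7) / (1 − (1/4)^12) = 5592064/5592405

Let u_k denote P(reach 12 before 0 | start at k). Boundary: u_0 = 0, u_12 = 1. Recurrence: u_k = 4/5·u_{k+1} + 1/5·u_{k-1} for 1 ≤ k ≤ 11. Try u_k = A + B·r^k with r = q/p = (1/5)/(4/5) = 1/4. Substitution satisfies the recurrence; boundary conditions give:
  u_k = (1 − r^k) / (1 − r^N) = (1 − (1/4)^7) / (1 − (1/4)^12) = 5592064/5592405.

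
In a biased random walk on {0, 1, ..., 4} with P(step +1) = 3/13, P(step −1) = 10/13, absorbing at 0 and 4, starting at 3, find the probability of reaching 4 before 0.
P(hit 4 before 0) = (1 − (10/3)^3) / (1 − (10/3)^4) = 417/1417

Let u_k denote P(reach 4 before 0 | start at k). Boundary: u_0 = 0, u_4 = 1. Recurrence: u_k = 3/13·u_{k+1} + 10/13·u_{k-1} for 1 ≤ k ≤ 3. Try u_k = A + B·r^k with r = q/p = (10/13)/(3/13) = 10/3. Substitution satisfies the recurrence; boundary conditions give:
  u_k = (1 − r^k) / (1 − r^N) = (1 − (10/3)^3) / (1 − (10/3)^4) = 417/1417.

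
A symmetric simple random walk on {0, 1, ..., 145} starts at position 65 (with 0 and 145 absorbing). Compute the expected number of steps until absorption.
E[τ | X_0 = 65] = 5200

Let v_k = E[τ | X_0 = k]. Boundary: v_0 = v_145 = 0. Recurrence: v_k = 1 + (v_{k-1} + v_{k+1})/2 for 1 ≤ k ≤ 144. The particular solution to v_k − (v_{k-1} + v_{k+1})/2 = 1 is v_k = −k^2. Adding homogeneous solution A + B k and matching boundaries gives v_k = k (145 − k). Substituting k = 65: v_65 = 65 · 80 = 5200.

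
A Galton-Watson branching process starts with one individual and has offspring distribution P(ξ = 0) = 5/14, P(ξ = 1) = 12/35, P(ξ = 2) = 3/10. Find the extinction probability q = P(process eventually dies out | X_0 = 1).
q = 1

Mean offspring μ = 0·5/14 + 1·12/35 + 2·3/10 = 33/35 ≤ 1. For μ ≤ 1 with offspring not concentrated at 1, the Galton-Watson process goes extinct almost surely, so q = 1.
(Algebraic check: The pgf is f(s) = 5/14 + 12/35·s + 3/10·s². The extinction probability q is the smallest fixed point of f in [0, 1]. Setting s = f(s):
  3/10·s² + (12/35 − 1)·s + 5/14 = 0
  3/10·s² − (5/14 + 3/10)·s + 5/14 = 0
which factors as (s − 1)·(3/10·s − 5/14) = 0, giving roots s = 1 and s = (5/14)/(3/10) = 25/21. Since 25/21 ≥ 1, the smallest root in [0, 1] is s = 1.)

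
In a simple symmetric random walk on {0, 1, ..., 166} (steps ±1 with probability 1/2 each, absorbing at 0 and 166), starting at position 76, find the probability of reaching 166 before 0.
P(hit 166 before 0) = 76/166 = 38/83

Let u_k = P(hit 166 before 0 | start at k). Then u_0 = 0, u_166 = 1, and u_k = u_{k-1}/2 + u_{k+1}/2 for 1 ≤ k ≤ 165. This harmonic recurrence is solved by u_k = k/166, giving u_76 = 76/166 = 38/83.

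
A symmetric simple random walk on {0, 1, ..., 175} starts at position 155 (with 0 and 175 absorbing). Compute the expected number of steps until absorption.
E[τ | X_0 = 155] = 3100

Let v_k = E[τ | X_0 = k]. Boundary: v_0 = v_175 = 0. Recurrence: v_k = 1 + (v_{k-1} + v_{k+1})/2 for 1 ≤ k ≤ 174. The particular solution to v_k − (v_{k-1} + v_{k+1})/2 = 1 is v_k = −k^2. Adding homogeneous solution A + B k and matching boundaries gives v_k = k (175 − k). Substituting k = 155: v_155 = 155 · 20 = 3100.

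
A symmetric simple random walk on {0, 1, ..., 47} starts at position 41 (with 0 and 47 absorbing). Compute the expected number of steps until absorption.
E[τ | X_0 = 41] = 246

Let v_k = E[τ | X_0 = k]. Boundary: v_0 = v_47 = 0. Recurrence: v_k = 1 + (v_{k-1} + v_{k+1})/2 for 1 ≤ k ≤ 46. The particular solution to v_k − (v_{k-1} + v_{k+1})/2 = 1 is v_k = −k^2. Adding homogeneous solution A + B k and matching boundaries gives v_k = k (47 − k). Substituting k = 41: v_41 = 41 · 6 = 246.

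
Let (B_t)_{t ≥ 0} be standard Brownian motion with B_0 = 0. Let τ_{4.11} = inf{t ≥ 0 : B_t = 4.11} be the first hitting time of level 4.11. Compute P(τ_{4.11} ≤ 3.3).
P(τ_{4.11} ≤ 3.3) = 2(1 − Φ(4.11/√3.3)) = 2(1 − Φ(2.2625)) ≈ 0.0237

By the reflection principle for standard BM, P(τ_b ≤ t) = 2 · P(B_t ≥ b). Since B_t ~ N(0, t), P(B_t ≥ 4.11) = 1 − Φ(4.11/√t) = 1 − Φ(4.11/√3.3) = 1 − Φ(2.2625) ≈ 0.01183. Doubling: P(τ_{4.11} ≤ 3.3) ≈ 2 · 0.01183 = 0.02366 ≈ 0.0237.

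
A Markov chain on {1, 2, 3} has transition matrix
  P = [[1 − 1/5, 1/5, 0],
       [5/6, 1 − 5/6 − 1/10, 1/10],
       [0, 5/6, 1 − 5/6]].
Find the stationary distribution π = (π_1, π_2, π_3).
π = (625/793, 150/793, 18/793)

This is a birth-death chain on three states, which satisfies detailed balance: π_1 · P_{12} = π_2 · P_{21} and π_2 · P_{23} = π_3 · P_{32}.
From π_1 · 1/5 = π_2 · 5/6: π_2/π_1 = (1/5)/(5/6) = 6/25.
From π_2 · 1/10 = π_3 · 5/6: π_3/π_2 = (1/10)/(5/6) = 3/25.
Take π_1 proportional to 1; then unnormalized π = (1, 6/25, 18/625). Normalize by dividing by the sum 793/625:
  π = (625/793, 150/793, 18/793).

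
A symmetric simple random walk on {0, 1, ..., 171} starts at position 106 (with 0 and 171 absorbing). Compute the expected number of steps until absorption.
E[τ | X_0 = 106] = 6890

Let v_k = E[τ | X_0 = k]. Boundary: v_0 = v_171 = 0. Recurrence: v_k = 1 + (v_{k-1} + v_{k+1})/2 for 1 ≤ k ≤ 170. The particular solution to v_k − (v_{k-1} + v_{k+1})/2 = 1 is v_k = −k^2. Adding homogeneous solution A + B k and matching boundaries gives v_k = k (171 − k). Substituting k = 106: v_106 = 106 · 65 = 6890.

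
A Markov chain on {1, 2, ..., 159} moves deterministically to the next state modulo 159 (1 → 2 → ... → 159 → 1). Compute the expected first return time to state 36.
E[T_36 | X_0 = 36] = 159

The chain cycles deterministically, so starting at state 36 it returns in exactly 159 steps. Equivalently, the stationary distribution is uniform π_j = 1/159 for every state j, so by Kac's formula E[T_36] = 1/π_36 = 159.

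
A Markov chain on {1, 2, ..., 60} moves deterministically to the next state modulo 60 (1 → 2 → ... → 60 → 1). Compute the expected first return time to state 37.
E[T_37 | X_0 = 37] = 60

The chain cycles deterministically, so starting at state 37 it returns in exactly 60 steps. Equivalently, the stationary distribution is uniform π_j = 1/60 for every state j, so by Kac's formula E[T_37] = 1/π_37 = 60.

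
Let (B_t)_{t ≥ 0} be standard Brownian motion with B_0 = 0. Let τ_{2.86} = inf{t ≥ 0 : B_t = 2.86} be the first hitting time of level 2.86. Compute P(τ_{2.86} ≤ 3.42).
P(τ_{2.86} ≤ 3.42) = 2(1 − Φ(2.86/√3.42)) = 2(1 − Φ(1.5465)) ≈ 0.1220

By the reflection principle for standard BM, P(τ_b ≤ t) = 2 · P(B_t ≥ b). Since B_t ~ N(0, t), P(B_t ≥ 2.86) = 1 − Φ(2.86/√t) = 1 − Φ(2.86/√3.42) = 1 − Φ(1.5465) ≈ 0.06099. Doubling: P(τ_{2.86} ≤ 3.42) ≈ 2 · 0.06099 = 0.12198 ≈ 0.1220.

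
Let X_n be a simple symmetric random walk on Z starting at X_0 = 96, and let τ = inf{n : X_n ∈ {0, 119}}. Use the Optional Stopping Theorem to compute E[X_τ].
E[X_τ] = 96

X_n is a martingale and τ is a bounded-mean stopping time (indeed τ is finite a.s. with bounded expectation since the walk is in a bounded region). By the OST, E[X_τ] = E[X_0] = 96. Equivalently: E[X_τ] = 119 · P(hit 119 first) + 0 · P(hit 0 first) = 119 · (96/119) = 96.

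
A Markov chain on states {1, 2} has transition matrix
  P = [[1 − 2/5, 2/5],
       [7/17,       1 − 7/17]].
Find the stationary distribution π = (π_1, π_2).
π_1 = 35/69, π_2 = 34/69

Solve πP = π with π_1 + π_2 = 1. From πP = π: π_1 · (1 − 2/5) + π_2 · 7/17 = π_1 ⇒ π_2 · 7/17 = π_1 · 2/5 ⇒ π_2/π_1 = (2/5)/(7/17) = 34/35. Together with π_1 + π_2 = 1:
  π_1 = (7/17)/(2/5 + 7/17) = (7/17)/(69/85) = 35/69,
  π_2 = (2/5)/(2/5 + 7/17) = (2/5)/(69/85) = 34/69.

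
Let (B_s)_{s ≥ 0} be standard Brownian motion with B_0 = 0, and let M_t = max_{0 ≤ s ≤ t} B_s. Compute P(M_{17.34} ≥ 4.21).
P(M_{17.34} ≥ 4.21) = 2·P(B_{17.34} ≥ 4.21) = 2(1 − Φ(4.21/√17.34)) ≈ 0.3120

By the reflection principle for Brownian motion, P(M_t ≥ a) = 2 · P(B_t ≥ a) for a ≥ 0. Since B_t ~ N(0, t), P(B_t ≥ 4.21) = 1 − Φ(4.21/√t) = 1 − Φ(4.21/√17.34) = 1 − Φ(1.0110). So
  P(M_{17.34} ≥ 4.21) = 2(1 − Φ(1.0110)) ≈ 0.3120.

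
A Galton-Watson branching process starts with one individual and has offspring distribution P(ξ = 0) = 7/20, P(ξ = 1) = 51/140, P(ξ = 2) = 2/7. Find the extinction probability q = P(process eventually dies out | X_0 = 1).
q = 1

Mean offspring μ = 0·7/20 + 1·51/140 + 2·2/7 = 131/140 ≤ 1. For μ ≤ 1 with offspring not concentrated at 1, the Galton-Watson process goes extinct almost surely, so q = 1.
(Algebraic check: The pgf is f(s) = 7/20 + 51/140·s + 2/7·s². The extinction probability q is the smallest fixed point of f in [0, 1]. Setting s = f(s):
  2/7·s² + (51/140 − 1)·s + 7/20 = 0
  2/7·s² − (7/20 + 2/7)·s + 7/20 = 0
which factors as (s − 1)·(2/7·s − 7/20) = 0, giving roots s = 1 and s = (7/20)/(2/7) = 49/40. Since 49/40 ≥ 1, the smallest root in [0, 1] is s = 1.)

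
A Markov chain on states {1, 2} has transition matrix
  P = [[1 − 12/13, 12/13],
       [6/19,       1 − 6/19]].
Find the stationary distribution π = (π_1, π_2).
π_1 = 13/51, π_2 = 38/51

Solve πP = π with π_1 + π_2 = 1. From πP = π: π_1 · (1 − 12/13) + π_2 · 6/19 = π_1 ⇒ π_2 · 6/19 = π_1 · 12/13 ⇒ π_2/π_1 = (12/13)/(6/19) = 38/13. Together with π_1 + π_2 = 1:
  π_1 = (6/19)/(12/13 + 6/19) = (6/19)/(306/247) = 13/51,
  π_2 = (12/13)/(12/13 + 6/19) = (12/13)/(306/247) = 38/51.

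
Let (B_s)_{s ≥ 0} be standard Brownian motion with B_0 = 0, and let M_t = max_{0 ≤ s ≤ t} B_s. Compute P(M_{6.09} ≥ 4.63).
P(M_{6.09} ≥ 4.63) = 2·P(B_{6.09} ≥ 4.63) = 2(1 − Φ(4.63/√6.09)) ≈ 0.0606

By the reflection principle for Brownian motion, P(M_t ≥ a) = 2 · P(B_t ≥ a) for a ≥ 0. Since B_t ~ N(0, t), P(B_t ≥ 4.63) = 1 − Φ(4.63/√t) = 1 − Φ(4.63/√6.09) = 1 − Φ(1.8762). So
  P(M_{6.09} ≥ 4.63) = 2(1 − Φ(1.8762)) ≈ 0.0606.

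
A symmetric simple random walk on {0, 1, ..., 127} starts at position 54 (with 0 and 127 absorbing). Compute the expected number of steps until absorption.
E[τ | X_0 = 54] = 3942

Let v_k = E[τ | X_0 = k]. Boundary: v_0 = v_127 = 0. Recurrence: v_k = 1 + (v_{k-1} + v_{k+1})/2 for 1 ≤ k ≤ 126. The particular solution to v_k − (v_{k-1} + v_{k+1})/2 = 1 is v_k = −k^2. Adding homogeneous solution A + B k and matching boundaries gives v_k = k (127 − k). Substituting k = 54: v_54 = 54 · 73 = 3942.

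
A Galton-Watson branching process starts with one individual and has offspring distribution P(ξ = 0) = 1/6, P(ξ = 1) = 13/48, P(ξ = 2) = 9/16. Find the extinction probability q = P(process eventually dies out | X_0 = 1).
q = 8/27

The pgf is f(s) = 1/6 + 13/48·s + 9/16·s². The extinction probability q is the smallest fixed point of f in [0, 1]. Setting s = f(s):
  9/16·s² + (13/48 − 1)·s + 1/6 = 0
  9/16·s² − (1/6 + 9/16)·s + 1/6 = 0
which factors as (s − 1)·(9/16·s − 1/6) = 0, giving roots s = 1 and s = (1/6)/(9/16) = 8/27.
Mean offspring μ = 13/48 + 2·9/16 = 67/48 > 1 (supercritical), so q < 1. The extinction probability is the smaller root: q = (1/6)/(9/16) = 8/27.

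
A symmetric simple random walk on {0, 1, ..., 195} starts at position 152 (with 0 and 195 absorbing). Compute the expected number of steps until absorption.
E[τ | X_0 = 152] = 6536

Let v_k = E[τ | X_0 = k]. Boundary: v_0 = v_195 = 0. Recurrence: v_k = 1 + (v_{k-1} + v_{k+1})/2 for 1 ≤ k ≤ 194. The particular solution to v_k − (v_{k-1} + v_{k+1})/2 = 1 is v_k = −k^2. Adding homogeneous solution A + B k and matching boundaries gives v_k = k (195 − k). Substituting k = 152: v_152 = 152 · 43 = 6536.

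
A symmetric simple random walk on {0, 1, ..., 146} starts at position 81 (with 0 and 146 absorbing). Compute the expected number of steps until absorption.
E[τ | X_0 = 81] = 5265

Let v_k = E[τ | X_0 = k]. Boundary: v_0 = v_146 = 0. Recurrence: v_k = 1 + (v_{k-1} + v_{k+1})/2 for 1 ≤ k ≤ 145. The particular solution to v_k − (v_{k-1} + v_{k+1})/2 = 1 is v_k = −k^2. Adding homogeneous solution A + B k and matching boundaries gives v_k = k (146 − k). Substituting k = 81: v_81 = 81 · 65 = 5265.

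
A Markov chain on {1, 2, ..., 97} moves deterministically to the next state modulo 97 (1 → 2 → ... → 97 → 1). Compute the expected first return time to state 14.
E[T_14 | X_0 = 14] = 97

The chain cycles deterministically, so starting at state 14 it returns in exactly 97 steps. Equivalently, the stationary distribution is uniform π_j = 1/97 for every state j, so by Kac's formula E[T_14] = 1/π_14 = 97.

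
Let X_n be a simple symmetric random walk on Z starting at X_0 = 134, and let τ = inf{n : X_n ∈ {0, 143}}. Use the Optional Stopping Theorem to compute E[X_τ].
E[X_τ] = 134

X_n is a martingale and τ is a bounded-mean stopping time (indeed τ is finite a.s. with bounded expectation since the walk is in a bounded region). By the OST, E[X_τ] = E[X_0] = 134. Equivalently: E[X_τ] = 143 · P(hit 143 first) + 0 · P(hit 0 first) = 143 · (134/143) = 134.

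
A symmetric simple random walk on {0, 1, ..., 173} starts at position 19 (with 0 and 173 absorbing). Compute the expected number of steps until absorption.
E[τ | X_0 = 19] = 2926

Let v_k = E[τ | X_0 = k]. Boundary: v_0 = v_173 = 0. Recurrence: v_k = 1 + (v_{k-1} + v_{k+1})/2 for 1 ≤ k ≤ 172. The particular solution to v_k − (v_{k-1} + v_{k+1})/2 = 1 is v_k = −k^2. Adding homogeneous solution A + B k and matching boundaries gives v_k = k (173 − k). Substituting k = 19: v_19 = 19 · 154 = 2926.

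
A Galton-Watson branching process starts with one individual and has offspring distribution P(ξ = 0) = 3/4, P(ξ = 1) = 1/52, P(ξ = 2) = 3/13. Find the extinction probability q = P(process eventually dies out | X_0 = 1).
q = 1

Mean offspring μ = 0·3/4 + 1·1/52 + 2·3/13 = 25/52 ≤ 1. For μ ≤ 1 with offspring not concentrated at 1, the Galton-Watson process goes extinct almost surely, so q = 1.
(Algebraic check: The pgf is f(s) = 3/4 + 1/52·s + 3/13·s². The extinction probability q is the smallest fixed point of f in [0, 1]. Setting s = f(s):
  3/13·s² + (1/52 − 1)·s + 3/4 = 0
  3/13·s² − (3/4 + 3/13)·s + 3/4 = 0
which factors as (s − 1)·(3/13·s − 3/4) = 0, giving roots s = 1 and s = (3/4)/(3/13) = 13/4. Since 13/4 ≥ 1, the smallest root in [0, 1] is s = 1.)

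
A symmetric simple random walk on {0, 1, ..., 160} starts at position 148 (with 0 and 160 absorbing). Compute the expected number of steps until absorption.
E[τ | X_0 = 148] = 1776

Let v_k = E[τ | X_0 = k]. Boundary: v_0 = v_160 = 0. Recurrence: v_k = 1 + (v_{k-1} + v_{k+1})/2 for 1 ≤ k ≤ 159. The particular solution to v_k − (v_{k-1} + v_{k+1})/2 = 1 is v_k = −k^2. Adding homogeneous solution A + B k and matching boundaries gives v_k = k (160 − k). Substituting k = 148: v_148 = 148 · 12 = 1776.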